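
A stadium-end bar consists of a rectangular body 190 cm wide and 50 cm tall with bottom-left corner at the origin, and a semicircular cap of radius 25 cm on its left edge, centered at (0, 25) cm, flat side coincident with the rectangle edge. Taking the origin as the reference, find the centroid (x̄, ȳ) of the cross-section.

rectangular body: A = 190 × 50 = 9500.00, centroid at (95.00, 25.00).
semicircular end: A = ½π·25² = 981.75, centroid at (-10.61, 25.00).
ΣA = 10481.75 cm²
ΣAx̄ = (9500.00)(95.00) + (981.75)(-10.61) = 892083.33 cm³
ΣAȳ = (9500.00)(25.00) + (981.75)(25.00) = 262043.69 cm³
x̄ = 892083.33 / 10481.75 = 85.11 cm
ȳ = 262043.69 / 10481.75 = 25.00 cm

x̄ = 85.11 cm, ȳ = 25.00 cm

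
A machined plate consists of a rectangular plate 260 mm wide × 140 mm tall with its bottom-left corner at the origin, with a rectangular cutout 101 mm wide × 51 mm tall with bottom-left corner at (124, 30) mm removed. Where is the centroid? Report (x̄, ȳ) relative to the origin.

x̄ = 122.66 mm, ȳ = 72.39 mm

Part | A | x̄ᵢ | ȳᵢ | A·x̄ᵢ | A·ȳᵢ
plate | 36400.00 | 130.00 | 70.00 | 4732000.00 | 2548000.00
hole | -5151.00 | 174.50 | 55.50 | -898849.50 | -285880.50
Σ | 31249.00 |  |  | 3833150.50 | 2262119.50
x̄ = 3833150.50 / 31249.00 = 122.66 mm
ȳ = 2262119.50 / 31249.00 = 72.39 mm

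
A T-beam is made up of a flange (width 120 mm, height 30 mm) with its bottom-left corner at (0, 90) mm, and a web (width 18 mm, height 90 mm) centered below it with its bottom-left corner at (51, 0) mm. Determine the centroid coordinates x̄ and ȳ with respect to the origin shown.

web: A = 18 × 90 = 1620.00, centroid at (60.00, 45.00).
flange: A = 120 × 30 = 3600.00, centroid at (60.00, 105.00).
ΣA = 5220.00 mm²
ΣAx̄ = (1620.00)(60.00) + (3600.00)(60.00) = 313200.00 mm³
ΣAȳ = (1620.00)(45.00) + (3600.00)(105.00) = 450900.00 mm³
x̄ = 313200.00 / 5220.00 = 60.00 mm
ȳ = 450900.00 / 5220.00 = 86.38 mm

x̄ = 60.00 mm, ȳ = 86.38 mm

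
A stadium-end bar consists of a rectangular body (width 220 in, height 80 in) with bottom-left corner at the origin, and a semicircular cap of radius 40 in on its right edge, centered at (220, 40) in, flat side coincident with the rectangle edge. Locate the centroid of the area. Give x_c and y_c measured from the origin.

x_c = 125.87 in, y_c = 40.00 in

rectangular body: A = 220 × 80 = 17600.00, centroid at (110.00, 40.00).
semicircular end: A = ½π·40² = 2513.27, centroid at (236.98, 40.00).
ΣA = 20113.27 in², ΣAx_c = 2531586.97 in³, ΣAy_c = 804530.96 in³.
x_c = 2531586.97/20113.27 = 125.87 in; y_c = 804530.96/20113.27 = 40.00 in.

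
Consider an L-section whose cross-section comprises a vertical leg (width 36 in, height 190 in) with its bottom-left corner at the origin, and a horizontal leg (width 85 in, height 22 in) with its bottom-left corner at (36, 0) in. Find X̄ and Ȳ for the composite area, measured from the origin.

X̄ = 30.99 in, Ȳ = 76.97 in

Part | A | x̄ᵢ | ȳᵢ | A·x̄ᵢ | A·ȳᵢ
vertical leg | 6840.00 | 18.00 | 95.00 | 123120.00 | 649800.00
horizontal leg | 1870.00 | 78.50 | 11.00 | 146795.00 | 20570.00
Σ | 8710.00 |  |  | 269915.00 | 670370.00
X̄ = 269915.00 / 8710.00 = 30.99 in
Ȳ = 670370.00 / 8710.00 = 76.97 in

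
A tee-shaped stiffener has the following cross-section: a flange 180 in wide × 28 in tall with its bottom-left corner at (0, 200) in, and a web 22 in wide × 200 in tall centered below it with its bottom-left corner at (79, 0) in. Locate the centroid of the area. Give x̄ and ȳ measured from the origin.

web: A = 22 × 200 = 4400.00, centroid at (90.00, 100.00).
flange: A = 180 × 28 = 5040.00, centroid at (90.00, 214.00).
ΣA = 9440.00 in², ΣAx̄ = 849600.00 in³, ΣAȳ = 1518560.00 in³.
x̄ = 849600.00/9440.00 = 90.00 in; ȳ = 1518560.00/9440.00 = 160.86 in.

x̄ = 90.00 in, ȳ = 160.86 in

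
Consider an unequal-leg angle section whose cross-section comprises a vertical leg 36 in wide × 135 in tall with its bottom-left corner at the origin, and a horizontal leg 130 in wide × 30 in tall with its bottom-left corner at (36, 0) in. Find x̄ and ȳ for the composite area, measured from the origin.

vertical leg: A = 36 × 135 = 4860.00, centroid at (18.00, 67.50).
horizontal leg: A = 130 × 30 = 3900.00, centroid at (101.00, 15.00).
ΣA = 8760.00 in²
ΣAx̄ = (4860.00)(18.00) + (3900.00)(101.00) = 481380.00 in³
ΣAȳ = (4860.00)(67.50) + (3900.00)(15.00) = 386550.00 in³
x̄ = 481380.00 / 8760.00 = 54.95 in
ȳ = 386550.00 / 8760.00 = 44.13 in

x̄ = 54.95 in, ȳ = 44.13 in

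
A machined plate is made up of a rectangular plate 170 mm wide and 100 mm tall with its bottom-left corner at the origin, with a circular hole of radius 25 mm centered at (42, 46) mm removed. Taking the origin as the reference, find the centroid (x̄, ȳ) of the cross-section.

plate: A = 170 × 100 = 17000.00, centroid at (85.00, 50.00).
hole: A = −π·25² = -1963.50, centroid at (42.00, 46.00).
ΣA = 15036.50 mm², ΣAx̄ = 1362533.19 mm³, ΣAȳ = 759679.21 mm³.
x̄ = 1362533.19/15036.50 = 90.62 mm; ȳ = 759679.21/15036.50 = 50.52 mm.

x̄ = 90.62 mm, ȳ = 50.52 mm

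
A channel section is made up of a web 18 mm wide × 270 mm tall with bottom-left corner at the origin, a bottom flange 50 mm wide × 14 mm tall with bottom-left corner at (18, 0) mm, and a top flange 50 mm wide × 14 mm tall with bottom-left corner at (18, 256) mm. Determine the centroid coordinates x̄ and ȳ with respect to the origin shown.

web: A = 18 × 270 = 4860.00, centroid at (9.00, 135.00).
bottom flange: A = 50 × 14 = 700.00, centroid at (43.00, 7.00).
top flange: A = 50 × 14 = 700.00, centroid at (43.00, 263.00).
ΣA = 6260.00 mm², ΣAx̄ = 103940.00 mm³, ΣAȳ = 845100.00 mm³.
x̄ = 103940.00/6260.00 = 16.60 mm; ȳ = 845100.00/6260.00 = 135.00 mm.

x̄ = 16.60 mm, ȳ = 135.00 mm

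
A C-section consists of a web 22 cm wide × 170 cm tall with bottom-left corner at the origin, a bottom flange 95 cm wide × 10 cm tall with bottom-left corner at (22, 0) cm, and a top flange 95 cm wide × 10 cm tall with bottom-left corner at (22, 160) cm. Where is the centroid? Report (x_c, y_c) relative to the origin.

x_c = 30.71 cm, y_c = 85.00 cm

Part | A | x̄ᵢ | ȳᵢ | A·x̄ᵢ | A·ȳᵢ
web | 3740.00 | 11.00 | 85.00 | 41140.00 | 317900.00
bottom flange | 950.00 | 69.50 | 5.00 | 66025.00 | 4750.00
top flange | 950.00 | 69.50 | 165.00 | 66025.00 | 156750.00
Σ | 5640.00 |  |  | 173190.00 | 479400.00
x_c = 173190.00 / 5640.00 = 30.71 cm
y_c = 479400.00 / 5640.00 = 85.00 cm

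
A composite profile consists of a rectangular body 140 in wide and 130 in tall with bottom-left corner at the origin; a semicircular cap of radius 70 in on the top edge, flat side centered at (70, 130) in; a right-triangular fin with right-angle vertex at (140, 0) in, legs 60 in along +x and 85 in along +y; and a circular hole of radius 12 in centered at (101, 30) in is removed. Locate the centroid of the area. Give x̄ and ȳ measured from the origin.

x̄ = 77.70 in, ȳ = 88.27 in

rectangular body: A = 140 × 130 = 18200.00, centroid at (70.00, 65.00).
semicircular top: A = ½π·70² = 7696.90, centroid at (70.00, 159.71).
triangular fin: A = ½·60·85 = 2550.00, centroid at (160.00, 28.33).
hole: A = −π·12² = -452.39, centroid at (101.00, 30.00).
ΣA = 27994.51 in², ΣAx̄ = 2175091.82 in³, ΣAȳ = 2470942.25 in³.
x̄ = 2175091.82/27994.51 = 77.70 in; ȳ = 2470942.25/27994.51 = 88.27 in.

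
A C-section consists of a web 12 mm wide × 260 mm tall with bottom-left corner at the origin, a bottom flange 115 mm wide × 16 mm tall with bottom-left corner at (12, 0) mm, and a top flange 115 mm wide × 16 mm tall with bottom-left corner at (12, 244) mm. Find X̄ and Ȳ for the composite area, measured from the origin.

Part | A | x̄ᵢ | ȳᵢ | A·x̄ᵢ | A·ȳᵢ
web | 3120.00 | 6.00 | 130.00 | 18720.00 | 405600.00
bottom flange | 1840.00 | 69.50 | 8.00 | 127880.00 | 14720.00
top flange | 1840.00 | 69.50 | 252.00 | 127880.00 | 463680.00
Σ | 6800.00 |  |  | 274480.00 | 884000.00
X̄ = 274480.00 / 6800.00 = 40.36 mm
Ȳ = 884000.00 / 6800.00 = 130.00 mm

X̄ = 40.36 mm, Ȳ = 130.00 mm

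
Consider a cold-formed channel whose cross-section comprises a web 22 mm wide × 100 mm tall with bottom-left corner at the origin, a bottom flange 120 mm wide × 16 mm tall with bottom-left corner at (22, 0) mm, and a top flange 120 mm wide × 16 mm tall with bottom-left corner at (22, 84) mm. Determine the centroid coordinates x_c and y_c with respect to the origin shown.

x_c = 56.14 mm, y_c = 50.00 mm

web: A = 22 × 100 = 2200.00, centroid at (11.00, 50.00).
bottom flange: A = 120 × 16 = 1920.00, centroid at (82.00, 8.00).
top flange: A = 120 × 16 = 1920.00, centroid at (82.00, 92.00).
ΣA = 6040.00 mm², ΣAx_c = 339080.00 mm³, ΣAy_c = 302000.00 mm³.
x_c = 339080.00/6040.00 = 56.14 mm; y_c = 302000.00/6040.00 = 50.00 mm.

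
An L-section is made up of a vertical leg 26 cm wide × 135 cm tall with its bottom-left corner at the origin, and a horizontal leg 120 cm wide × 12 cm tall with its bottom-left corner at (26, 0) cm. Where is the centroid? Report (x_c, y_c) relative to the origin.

x_c = 34.24 cm, y_c = 49.61 cm

vertical leg: A = 26 × 135 = 3510.00, centroid at (13.00, 67.50).
horizontal leg: A = 120 × 12 = 1440.00, centroid at (86.00, 6.00).
ΣA = 4950.00 cm², ΣAx_c = 169470.00 cm³, ΣAy_c = 245565.00 cm³.
x_c = 169470.00/4950.00 = 34.24 cm; y_c = 245565.00/4950.00 = 49.61 cm.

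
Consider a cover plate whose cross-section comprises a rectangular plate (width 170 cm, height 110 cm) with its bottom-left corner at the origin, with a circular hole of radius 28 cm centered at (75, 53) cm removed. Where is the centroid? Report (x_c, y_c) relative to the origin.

plate: A = 170 × 110 = 18700.00, centroid at (85.00, 55.00).
hole: A = −π·28² = -2463.01, centroid at (75.00, 53.00).
ΣA = 16236.99 cm², ΣAx_c = 1404774.35 cm³, ΣAy_c = 897960.54 cm³.
x_c = 1404774.35/16236.99 = 86.52 cm; y_c = 897960.54/16236.99 = 55.30 cm.

x_c = 86.52 cm, y_c = 55.30 cm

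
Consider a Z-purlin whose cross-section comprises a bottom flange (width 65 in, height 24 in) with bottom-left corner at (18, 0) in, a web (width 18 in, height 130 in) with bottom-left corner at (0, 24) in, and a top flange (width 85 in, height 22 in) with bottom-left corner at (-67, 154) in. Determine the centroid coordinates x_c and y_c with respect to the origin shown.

bottom flange: A = 65 × 24 = 1560.00, centroid at (50.50, 12.00).
web: A = 18 × 130 = 2340.00, centroid at (9.00, 89.00).
top flange: A = 85 × 22 = 1870.00, centroid at (-24.50, 165.00).
ΣA = 5770.00 in², ΣAx_c = 54025.00 in³, ΣAy_c = 535530.00 in³.
x_c = 54025.00/5770.00 = 9.36 in; y_c = 535530.00/5770.00 = 92.81 in.

x_c = 9.36 in, y_c = 92.81 in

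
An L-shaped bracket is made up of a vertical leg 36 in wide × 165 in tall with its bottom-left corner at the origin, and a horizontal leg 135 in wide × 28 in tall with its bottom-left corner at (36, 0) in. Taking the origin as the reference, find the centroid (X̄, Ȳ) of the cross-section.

Part | A | x̄ᵢ | ȳᵢ | A·x̄ᵢ | A·ȳᵢ
vertical leg | 5940.00 | 18.00 | 82.50 | 106920.00 | 490050.00
horizontal leg | 3780.00 | 103.50 | 14.00 | 391230.00 | 52920.00
Σ | 9720.00 |  |  | 498150.00 | 542970.00
X̄ = 498150.00 / 9720.00 = 51.25 in
Ȳ = 542970.00 / 9720.00 = 55.86 in

X̄ = 51.25 in, Ȳ = 55.86 in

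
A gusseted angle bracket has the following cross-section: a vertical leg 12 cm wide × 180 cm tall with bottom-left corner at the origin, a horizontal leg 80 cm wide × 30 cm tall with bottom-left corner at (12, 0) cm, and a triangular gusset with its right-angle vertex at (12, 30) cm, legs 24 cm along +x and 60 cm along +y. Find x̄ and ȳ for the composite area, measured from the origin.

x̄ = 28.82 cm, ȳ = 50.45 cm

vertical leg: A = 12 × 180 = 2160.00, centroid at (6.00, 90.00).
horizontal leg: A = 80 × 30 = 2400.00, centroid at (52.00, 15.00).
gusset: A = ½·24·60 = 720.00, centroid at (20.00, 50.00).
ΣA = 5280.00 cm², ΣAx̄ = 152160.00 cm³, ΣAȳ = 266400.00 cm³.
x̄ = 152160.00/5280.00 = 28.82 cm; ȳ = 266400.00/5280.00 = 50.45 cm.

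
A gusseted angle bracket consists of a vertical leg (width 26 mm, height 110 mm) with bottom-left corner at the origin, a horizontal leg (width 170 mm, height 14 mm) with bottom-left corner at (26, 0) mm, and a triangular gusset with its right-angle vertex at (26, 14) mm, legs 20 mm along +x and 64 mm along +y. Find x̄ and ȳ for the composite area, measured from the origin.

x̄ = 54.81 mm, ȳ = 33.43 mm

Part | A | x̄ᵢ | ȳᵢ | A·x̄ᵢ | A·ȳᵢ
vertical leg | 2860.00 | 13.00 | 55.00 | 37180.00 | 157300.00
horizontal leg | 2380.00 | 111.00 | 7.00 | 264180.00 | 16660.00
gusset | 640.00 | 32.67 | 35.33 | 20906.67 | 22613.33
Σ | 5880.00 |  |  | 322266.67 | 196573.33
x̄ = 322266.67 / 5880.00 = 54.81 mm
ȳ = 196573.33 / 5880.00 = 33.43 mm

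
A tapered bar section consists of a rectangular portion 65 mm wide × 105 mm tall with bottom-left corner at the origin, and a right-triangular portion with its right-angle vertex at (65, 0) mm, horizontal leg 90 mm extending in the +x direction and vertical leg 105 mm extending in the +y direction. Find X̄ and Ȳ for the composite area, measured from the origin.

X̄ = 58.07 mm, Ȳ = 45.34 mm

rectangular portion: A = 65 × 105 = 6825.00, centroid at (32.50, 52.50).
triangular portion: A = ½·90·105 = 4725.00, centroid at (95.00, 35.00).
ΣA = 11550.00 mm²
ΣAX̄ = (6825.00)(32.50) + (4725.00)(95.00) = 670687.50 mm³
ΣAȲ = (6825.00)(52.50) + (4725.00)(35.00) = 523687.50 mm³
X̄ = 670687.50 / 11550.00 = 58.07 mm
Ȳ = 523687.50 / 11550.00 = 45.34 mm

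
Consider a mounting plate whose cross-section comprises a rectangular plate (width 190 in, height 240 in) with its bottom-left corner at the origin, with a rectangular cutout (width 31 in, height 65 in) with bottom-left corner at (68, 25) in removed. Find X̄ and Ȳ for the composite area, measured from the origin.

Part | A | x̄ᵢ | ȳᵢ | A·x̄ᵢ | A·ȳᵢ
plate | 45600.00 | 95.00 | 120.00 | 4332000.00 | 5472000.00
hole | -2015.00 | 83.50 | 57.50 | -168252.50 | -115862.50
Σ | 43585.00 |  |  | 4163747.50 | 5356137.50
X̄ = 4163747.50 / 43585.00 = 95.53 in
Ȳ = 5356137.50 / 43585.00 = 122.89 in

X̄ = 95.53 in, Ȳ = 122.89 in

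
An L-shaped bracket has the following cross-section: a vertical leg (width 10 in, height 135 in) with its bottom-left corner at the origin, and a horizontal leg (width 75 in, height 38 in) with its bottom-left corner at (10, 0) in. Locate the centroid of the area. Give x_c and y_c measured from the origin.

x_c = 33.84 in, y_c = 34.59 in

vertical leg: A = 10 × 135 = 1350.00, centroid at (5.00, 67.50).
horizontal leg: A = 75 × 38 = 2850.00, centroid at (47.50, 19.00).
ΣA = 4200.00 in²
ΣAx_c = (1350.00)(5.00) + (2850.00)(47.50) = 142125.00 in³
ΣAy_c = (1350.00)(67.50) + (2850.00)(19.00) = 145275.00 in³
x_c = 142125.00 / 4200.00 = 33.84 in
y_c = 145275.00 / 4200.00 = 34.59 in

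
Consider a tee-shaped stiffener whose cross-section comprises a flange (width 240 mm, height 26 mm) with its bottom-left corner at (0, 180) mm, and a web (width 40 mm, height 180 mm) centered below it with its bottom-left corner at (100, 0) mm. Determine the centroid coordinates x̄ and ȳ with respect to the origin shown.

x̄ = 120.00 mm, ȳ = 137.82 mm

web: A = 40 × 180 = 7200.00, centroid at (120.00, 90.00).
flange: A = 240 × 26 = 6240.00, centroid at (120.00, 193.00).
ΣA = 13440.00 mm²
ΣAx̄ = (7200.00)(120.00) + (6240.00)(120.00) = 1612800.00 mm³
ΣAȳ = (7200.00)(90.00) + (6240.00)(193.00) = 1852320.00 mm³
x̄ = 1612800.00 / 13440.00 = 120.00 mm
ȳ = 1852320.00 / 13440.00 = 137.82 mm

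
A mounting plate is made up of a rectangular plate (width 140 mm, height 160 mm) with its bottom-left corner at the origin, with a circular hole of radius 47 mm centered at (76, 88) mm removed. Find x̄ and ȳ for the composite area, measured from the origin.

x̄ = 67.31 mm, ȳ = 76.41 mm

plate: A = 140 × 160 = 22400.00, centroid at (70.00, 80.00).
hole: A = −π·47² = -6939.78, centroid at (76.00, 88.00).
ΣA = 15460.22 mm²
ΣAx̄ = (22400.00)(70.00) + (-6939.78)(76.00) = 1040576.86 mm³
ΣAȳ = (22400.00)(80.00) + (-6939.78)(88.00) = 1181299.52 mm³
x̄ = 1040576.86 / 15460.22 = 67.31 mm
ȳ = 1181299.52 / 15460.22 = 76.41 mm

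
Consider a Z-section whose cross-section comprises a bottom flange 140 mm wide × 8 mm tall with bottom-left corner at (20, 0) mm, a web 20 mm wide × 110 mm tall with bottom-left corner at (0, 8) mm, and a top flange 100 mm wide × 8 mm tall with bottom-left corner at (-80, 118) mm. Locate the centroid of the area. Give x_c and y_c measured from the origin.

x_c = 23.98 mm, y_c = 58.42 mm

bottom flange: A = 140 × 8 = 1120.00, centroid at (90.00, 4.00).
web: A = 20 × 110 = 2200.00, centroid at (10.00, 63.00).
top flange: A = 100 × 8 = 800.00, centroid at (-30.00, 122.00).
ΣA = 4120.00 mm²
ΣAx_c = (1120.00)(90.00) + (2200.00)(10.00) + (800.00)(-30.00) = 98800.00 mm³
ΣAy_c = (1120.00)(4.00) + (2200.00)(63.00) + (800.00)(122.00) = 240680.00 mm³
x_c = 98800.00 / 4120.00 = 23.98 mm
y_c = 240680.00 / 4120.00 = 58.42 mm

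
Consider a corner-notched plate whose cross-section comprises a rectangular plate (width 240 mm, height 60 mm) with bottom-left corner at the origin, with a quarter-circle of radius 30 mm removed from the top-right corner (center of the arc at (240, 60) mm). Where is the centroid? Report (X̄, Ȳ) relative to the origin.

X̄ = 114.46 mm, Ȳ = 29.11 mm

Part | A | x̄ᵢ | ȳᵢ | A·x̄ᵢ | A·ȳᵢ
plate | 14400.00 | 120.00 | 30.00 | 1728000.00 | 432000.00
removed quarter-circle | -706.86 | 227.27 | 47.27 | -160646.00 | -33411.50
Σ | 13693.14 |  |  | 1567354.00 | 398588.50
X̄ = 1567354.00 / 13693.14 = 114.46 mm
Ȳ = 398588.50 / 13693.14 = 29.11 mm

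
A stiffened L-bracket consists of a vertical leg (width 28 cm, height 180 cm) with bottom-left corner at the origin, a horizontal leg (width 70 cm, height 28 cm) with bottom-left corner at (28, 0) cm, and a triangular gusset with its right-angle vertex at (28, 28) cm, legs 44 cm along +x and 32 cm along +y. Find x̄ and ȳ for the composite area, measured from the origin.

x̄ = 29.09 cm, ȳ = 65.97 cm

vertical leg: A = 28 × 180 = 5040.00, centroid at (14.00, 90.00).
horizontal leg: A = 70 × 28 = 1960.00, centroid at (63.00, 14.00).
gusset: A = ½·44·32 = 704.00, centroid at (42.67, 38.67).
ΣA = 7704.00 cm²
ΣAx̄ = (5040.00)(14.00) + (1960.00)(63.00) + (704.00)(42.67) = 224077.33 cm³
ΣAȳ = (5040.00)(90.00) + (1960.00)(14.00) + (704.00)(38.67) = 508261.33 cm³
x̄ = 224077.33 / 7704.00 = 29.09 cm
ȳ = 508261.33 / 7704.00 = 65.97 cm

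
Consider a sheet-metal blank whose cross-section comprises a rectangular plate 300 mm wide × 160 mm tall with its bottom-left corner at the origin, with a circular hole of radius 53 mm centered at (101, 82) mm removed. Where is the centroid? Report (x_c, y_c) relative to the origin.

x_c = 161.04 mm, y_c = 79.55 mm

plate: A = 300 × 160 = 48000.00, centroid at (150.00, 80.00).
hole: A = −π·53² = -8824.73, centroid at (101.00, 82.00).
ΣA = 39175.27 mm², ΣAx_c = 6308701.89 mm³, ΣAy_c = 3116371.83 mm³.
x_c = 6308701.89/39175.27 = 161.04 mm; y_c = 3116371.83/39175.27 = 79.55 mm.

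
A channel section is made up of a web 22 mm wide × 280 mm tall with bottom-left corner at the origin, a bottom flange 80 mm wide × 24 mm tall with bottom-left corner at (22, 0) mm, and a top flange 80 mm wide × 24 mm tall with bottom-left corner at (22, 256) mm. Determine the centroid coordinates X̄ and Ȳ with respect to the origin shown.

X̄ = 30.58 mm, Ȳ = 140.00 mm

web: A = 22 × 280 = 6160.00, centroid at (11.00, 140.00).
bottom flange: A = 80 × 24 = 1920.00, centroid at (62.00, 12.00).
top flange: A = 80 × 24 = 1920.00, centroid at (62.00, 268.00).
ΣA = 10000.00 mm²
ΣAX̄ = (6160.00)(11.00) + (1920.00)(62.00) + (1920.00)(62.00) = 305840.00 mm³
ΣAȲ = (6160.00)(140.00) + (1920.00)(12.00) + (1920.00)(268.00) = 1400000.00 mm³
X̄ = 305840.00 / 10000.00 = 30.58 mm
Ȳ = 1400000.00 / 10000.00 = 140.00 mm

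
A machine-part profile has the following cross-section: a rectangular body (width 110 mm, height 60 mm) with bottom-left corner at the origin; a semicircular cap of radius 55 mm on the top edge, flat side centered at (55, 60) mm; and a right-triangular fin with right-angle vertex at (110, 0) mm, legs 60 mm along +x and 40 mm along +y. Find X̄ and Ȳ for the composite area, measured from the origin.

Part | A | x̄ᵢ | ȳᵢ | A·x̄ᵢ | A·ȳᵢ
rectangular body | 6600.00 | 55.00 | 30.00 | 363000.00 | 198000.00
semicircular top | 4751.66 | 55.00 | 83.34 | 261341.24 | 396016.20
triangular fin | 1200.00 | 130.00 | 13.33 | 156000.00 | 16000.00
Σ | 12551.66 |  |  | 780341.24 | 610016.20
X̄ = 780341.24 / 12551.66 = 62.17 mm
Ȳ = 610016.20 / 12551.66 = 48.60 mm

X̄ = 62.17 mm, Ȳ = 48.60 mm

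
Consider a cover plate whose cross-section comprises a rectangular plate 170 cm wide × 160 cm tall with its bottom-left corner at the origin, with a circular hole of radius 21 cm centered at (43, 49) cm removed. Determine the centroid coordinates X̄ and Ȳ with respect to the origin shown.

plate: A = 170 × 160 = 27200.00, centroid at (85.00, 80.00).
hole: A = −π·21² = -1385.44, centroid at (43.00, 49.00).
ΣA = 25814.56 cm²
ΣAX̄ = (27200.00)(85.00) + (-1385.44)(43.00) = 2252425.98 cm³
ΣAȲ = (27200.00)(80.00) + (-1385.44)(49.00) = 2108113.32 cm³
X̄ = 2252425.98 / 25814.56 = 87.25 cm
Ȳ = 2108113.32 / 25814.56 = 81.66 cm

X̄ = 87.25 cm, Ȳ = 81.66 cm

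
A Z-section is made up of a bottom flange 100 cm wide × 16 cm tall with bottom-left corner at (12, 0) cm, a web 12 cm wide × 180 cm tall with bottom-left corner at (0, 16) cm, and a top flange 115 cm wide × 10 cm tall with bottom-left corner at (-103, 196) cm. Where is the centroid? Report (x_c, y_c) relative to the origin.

x_c = 12.19 cm, y_c = 96.32 cm

Part | A | x̄ᵢ | ȳᵢ | A·x̄ᵢ | A·ȳᵢ
bottom flange | 1600.00 | 62.00 | 8.00 | 99200.00 | 12800.00
web | 2160.00 | 6.00 | 106.00 | 12960.00 | 228960.00
top flange | 1150.00 | -45.50 | 201.00 | -52325.00 | 231150.00
Σ | 4910.00 |  |  | 59835.00 | 472910.00
x_c = 59835.00 / 4910.00 = 12.19 cm
y_c = 472910.00 / 4910.00 = 96.32 cm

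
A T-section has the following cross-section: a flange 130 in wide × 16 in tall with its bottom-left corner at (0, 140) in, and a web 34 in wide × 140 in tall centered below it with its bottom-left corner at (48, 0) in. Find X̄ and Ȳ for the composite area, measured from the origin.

X̄ = 65.00 in, Ȳ = 93.72 in

Part | A | x̄ᵢ | ȳᵢ | A·x̄ᵢ | A·ȳᵢ
web | 4760.00 | 65.00 | 70.00 | 309400.00 | 333200.00
flange | 2080.00 | 65.00 | 148.00 | 135200.00 | 307840.00
Σ | 6840.00 |  |  | 444600.00 | 641040.00
X̄ = 444600.00 / 6840.00 = 65.00 in
Ȳ = 641040.00 / 6840.00 = 93.72 in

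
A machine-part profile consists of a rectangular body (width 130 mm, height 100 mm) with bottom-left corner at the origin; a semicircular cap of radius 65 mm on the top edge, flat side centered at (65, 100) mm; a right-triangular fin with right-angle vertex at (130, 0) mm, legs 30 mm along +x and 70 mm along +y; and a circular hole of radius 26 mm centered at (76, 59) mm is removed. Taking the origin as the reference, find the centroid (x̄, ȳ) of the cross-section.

Part | A | x̄ᵢ | ȳᵢ | A·x̄ᵢ | A·ȳᵢ
rectangular body | 13000.00 | 65.00 | 50.00 | 845000.00 | 650000.00
semicircular top | 6636.61 | 65.00 | 127.59 | 431379.94 | 846744.78
triangular fin | 1050.00 | 140.00 | 23.33 | 147000.00 | 24500.00
hole | -2123.72 | 76.00 | 59.00 | -161402.46 | -125299.28
Σ | 18562.90 |  |  | 1261977.48 | 1395945.50
x̄ = 1261977.48 / 18562.90 = 67.98 mm
ȳ = 1395945.50 / 18562.90 = 75.20 mm

x̄ = 67.98 mm, ȳ = 75.20 mm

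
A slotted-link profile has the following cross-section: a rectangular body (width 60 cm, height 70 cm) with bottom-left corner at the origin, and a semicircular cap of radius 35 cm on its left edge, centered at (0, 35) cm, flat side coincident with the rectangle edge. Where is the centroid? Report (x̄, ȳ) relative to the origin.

rectangular body: A = 60 × 70 = 4200.00, centroid at (30.00, 35.00).
semicircular end: A = ½π·35² = 1924.23, centroid at (-14.85, 35.00).
ΣA = 6124.23 cm², ΣAx̄ = 97416.67 cm³, ΣAȳ = 214347.89 cm³.
x̄ = 97416.67/6124.23 = 15.91 cm; ȳ = 214347.89/6124.23 = 35.00 cm.

x̄ = 15.91 cm, ȳ = 35.00 cm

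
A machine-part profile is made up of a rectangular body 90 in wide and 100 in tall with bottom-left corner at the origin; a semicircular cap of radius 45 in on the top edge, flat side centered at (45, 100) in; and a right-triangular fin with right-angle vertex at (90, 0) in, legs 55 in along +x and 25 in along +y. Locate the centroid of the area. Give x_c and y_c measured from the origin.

x_c = 48.38 in, y_c = 64.85 in

rectangular body: A = 90 × 100 = 9000.00, centroid at (45.00, 50.00).
semicircular top: A = ½π·45² = 3180.86, centroid at (45.00, 119.10).
triangular fin: A = ½·55·25 = 687.50, centroid at (108.33, 8.33).
ΣA = 12868.36 in², ΣAx_c = 622617.98 in³, ΣAy_c = 834565.42 in³.
x_c = 622617.98/12868.36 = 48.38 in; y_c = 834565.42/12868.36 = 64.85 in.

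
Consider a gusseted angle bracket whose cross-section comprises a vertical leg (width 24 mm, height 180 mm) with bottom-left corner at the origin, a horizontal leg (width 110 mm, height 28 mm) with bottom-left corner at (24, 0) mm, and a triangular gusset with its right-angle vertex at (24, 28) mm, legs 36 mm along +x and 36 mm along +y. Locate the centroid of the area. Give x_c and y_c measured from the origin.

x_c = 39.57 mm, y_c = 56.89 mm

vertical leg: A = 24 × 180 = 4320.00, centroid at (12.00, 90.00).
horizontal leg: A = 110 × 28 = 3080.00, centroid at (79.00, 14.00).
gusset: A = ½·36·36 = 648.00, centroid at (36.00, 40.00).
ΣA = 8048.00 mm²
ΣAx_c = (4320.00)(12.00) + (3080.00)(79.00) + (648.00)(36.00) = 318488.00 mm³
ΣAy_c = (4320.00)(90.00) + (3080.00)(14.00) + (648.00)(40.00) = 457840.00 mm³
x_c = 318488.00 / 8048.00 = 39.57 mm
y_c = 457840.00 / 8048.00 = 56.89 mm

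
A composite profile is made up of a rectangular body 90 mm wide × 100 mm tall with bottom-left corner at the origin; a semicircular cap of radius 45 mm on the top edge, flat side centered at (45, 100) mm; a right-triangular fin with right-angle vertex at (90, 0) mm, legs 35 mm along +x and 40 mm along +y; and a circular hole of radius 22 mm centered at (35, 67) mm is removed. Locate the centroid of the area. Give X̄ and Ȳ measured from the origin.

rectangular body: A = 90 × 100 = 9000.00, centroid at (45.00, 50.00).
semicircular top: A = ½π·45² = 3180.86, centroid at (45.00, 119.10).
triangular fin: A = ½·35·40 = 700.00, centroid at (101.67, 13.33).
hole: A = −π·22² = -1520.53, centroid at (35.00, 67.00).
ΣA = 11360.33 mm², ΣAX̄ = 566086.90 mm³, ΣAȲ = 736294.02 mm³.
X̄ = 566086.90/11360.33 = 49.83 mm; Ȳ = 736294.02/11360.33 = 64.81 mm.

X̄ = 49.83 mm, Ȳ = 64.81 mm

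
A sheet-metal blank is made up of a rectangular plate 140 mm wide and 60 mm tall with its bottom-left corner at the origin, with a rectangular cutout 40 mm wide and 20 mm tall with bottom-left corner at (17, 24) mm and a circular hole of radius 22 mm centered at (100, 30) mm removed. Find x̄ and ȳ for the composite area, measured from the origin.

x̄ = 66.84 mm, ȳ = 29.47 mm

plate: A = 140 × 60 = 8400.00, centroid at (70.00, 30.00).
hole 1: A = −(40 × 20) = -800.00, centroid at (37.00, 34.00).
hole 2: A = −π·22² = -1520.53, centroid at (100.00, 30.00).
ΣA = 6079.47 mm²
ΣAx̄ = (8400.00)(70.00) + (-800.00)(37.00) + (-1520.53)(100.00) = 406346.92 mm³
ΣAȳ = (8400.00)(30.00) + (-800.00)(34.00) + (-1520.53)(30.00) = 179184.07 mm³
x̄ = 406346.92 / 6079.47 = 66.84 mm
ȳ = 179184.07 / 6079.47 = 29.47 mm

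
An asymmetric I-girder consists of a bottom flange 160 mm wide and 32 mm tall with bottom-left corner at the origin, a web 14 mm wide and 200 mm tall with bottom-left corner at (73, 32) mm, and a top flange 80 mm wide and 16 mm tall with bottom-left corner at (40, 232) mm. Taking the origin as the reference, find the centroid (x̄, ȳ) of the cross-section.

x̄ = 80.00 mm, ȳ = 82.47 mm

Part | A | x̄ᵢ | ȳᵢ | A·x̄ᵢ | A·ȳᵢ
bottom flange | 5120.00 | 80.00 | 16.00 | 409600.00 | 81920.00
web | 2800.00 | 80.00 | 132.00 | 224000.00 | 369600.00
top flange | 1280.00 | 80.00 | 240.00 | 102400.00 | 307200.00
Σ | 9200.00 |  |  | 736000.00 | 758720.00
x̄ = 736000.00 / 9200.00 = 80.00 mm
ȳ = 758720.00 / 9200.00 = 82.47 mm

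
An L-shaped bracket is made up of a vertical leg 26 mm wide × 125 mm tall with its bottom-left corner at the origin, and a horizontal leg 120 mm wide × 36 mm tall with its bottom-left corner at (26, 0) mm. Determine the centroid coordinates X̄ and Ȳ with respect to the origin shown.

Part | A | x̄ᵢ | ȳᵢ | A·x̄ᵢ | A·ȳᵢ
vertical leg | 3250.00 | 13.00 | 62.50 | 42250.00 | 203125.00
horizontal leg | 4320.00 | 86.00 | 18.00 | 371520.00 | 77760.00
Σ | 7570.00 |  |  | 413770.00 | 280885.00
X̄ = 413770.00 / 7570.00 = 54.66 mm
Ȳ = 280885.00 / 7570.00 = 37.11 mm

X̄ = 54.66 mm, Ȳ = 37.11 mm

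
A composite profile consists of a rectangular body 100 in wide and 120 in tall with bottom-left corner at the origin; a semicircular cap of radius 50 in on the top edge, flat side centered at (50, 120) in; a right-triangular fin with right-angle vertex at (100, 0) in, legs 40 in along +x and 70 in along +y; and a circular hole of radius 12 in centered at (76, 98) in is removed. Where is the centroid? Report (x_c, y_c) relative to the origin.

x_c = 54.56 in, y_c = 74.84 in

Part | A | x̄ᵢ | ȳᵢ | A·x̄ᵢ | A·ȳᵢ
rectangular body | 12000.00 | 50.00 | 60.00 | 600000.00 | 720000.00
semicircular top | 3926.99 | 50.00 | 141.22 | 196349.54 | 554572.23
triangular fin | 1400.00 | 113.33 | 23.33 | 158666.67 | 32666.67
hole | -452.39 | 76.00 | 98.00 | -34381.59 | -44334.16
Σ | 16874.60 |  |  | 920634.62 | 1262904.74
x_c = 920634.62 / 16874.60 = 54.56 in
y_c = 1262904.74 / 16874.60 = 74.84 in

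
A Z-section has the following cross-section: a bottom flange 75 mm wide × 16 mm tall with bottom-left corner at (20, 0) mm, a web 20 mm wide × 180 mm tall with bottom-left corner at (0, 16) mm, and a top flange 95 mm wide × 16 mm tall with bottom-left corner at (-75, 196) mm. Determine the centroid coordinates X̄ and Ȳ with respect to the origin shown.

bottom flange: A = 75 × 16 = 1200.00, centroid at (57.50, 8.00).
web: A = 20 × 180 = 3600.00, centroid at (10.00, 106.00).
top flange: A = 95 × 16 = 1520.00, centroid at (-27.50, 204.00).
ΣA = 6320.00 mm², ΣAX̄ = 63200.00 mm³, ΣAȲ = 701280.00 mm³.
X̄ = 63200.00/6320.00 = 10.00 mm; Ȳ = 701280.00/6320.00 = 110.96 mm.

X̄ = 10.00 mm, Ȳ = 110.96 mm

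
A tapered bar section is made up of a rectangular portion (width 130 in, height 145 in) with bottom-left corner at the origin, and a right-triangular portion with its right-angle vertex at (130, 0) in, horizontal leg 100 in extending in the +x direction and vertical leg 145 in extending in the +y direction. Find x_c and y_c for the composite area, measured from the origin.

rectangular portion: A = 130 × 145 = 18850.00, centroid at (65.00, 72.50).
triangular portion: A = ½·100·145 = 7250.00, centroid at (163.33, 48.33).
ΣA = 26100.00 in², ΣAx_c = 2409416.67 in³, ΣAy_c = 1717041.67 in³.
x_c = 2409416.67/26100.00 = 92.31 in; y_c = 1717041.67/26100.00 = 65.79 in.

x_c = 92.31 in, y_c = 65.79 in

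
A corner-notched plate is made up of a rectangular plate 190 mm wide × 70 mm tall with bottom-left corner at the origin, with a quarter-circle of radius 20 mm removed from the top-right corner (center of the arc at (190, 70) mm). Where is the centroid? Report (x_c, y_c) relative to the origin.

x_c = 92.91 mm, y_c = 34.36 mm

plate: A = 190 × 70 = 13300.00, centroid at (95.00, 35.00).
removed quarter-circle: A = −¼π·20² = -314.16, centroid at (181.51, 61.51).
ΣA = 12985.84 mm²
ΣAx_c = (13300.00)(95.00) + (-314.16)(181.51) = 1206476.41 mm³
ΣAy_c = (13300.00)(35.00) + (-314.16)(61.51) = 446175.52 mm³
x_c = 1206476.41 / 12985.84 = 92.91 mm
y_c = 446175.52 / 12985.84 = 34.36 mm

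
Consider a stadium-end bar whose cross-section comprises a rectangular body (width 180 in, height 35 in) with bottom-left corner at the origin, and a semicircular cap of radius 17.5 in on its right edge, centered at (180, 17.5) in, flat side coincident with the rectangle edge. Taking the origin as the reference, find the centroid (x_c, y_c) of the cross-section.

rectangular body: A = 180 × 35 = 6300.00, centroid at (90.00, 17.50).
semicircular end: A = ½π·17.5² = 481.06, centroid at (187.43, 17.50).
ΣA = 6781.06 in², ΣAx_c = 657163.06 in³, ΣAy_c = 118668.49 in³.
x_c = 657163.06/6781.06 = 96.91 in; y_c = 118668.49/6781.06 = 17.50 in.

x_c = 96.91 in, y_c = 17.50 in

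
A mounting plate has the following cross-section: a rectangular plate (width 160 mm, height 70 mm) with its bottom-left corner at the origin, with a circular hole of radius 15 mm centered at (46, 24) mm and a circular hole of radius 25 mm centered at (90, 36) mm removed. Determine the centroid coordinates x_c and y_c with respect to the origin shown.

x_c = 80.52 mm, y_c = 35.68 mm

plate: A = 160 × 70 = 11200.00, centroid at (80.00, 35.00).
hole 1: A = −π·15² = -706.86, centroid at (46.00, 24.00).
hole 2: A = −π·25² = -1963.50, centroid at (90.00, 36.00).
ΣA = 8529.65 mm², ΣAx_c = 686769.93 mm³, ΣAy_c = 304349.56 mm³.
x_c = 686769.93/8529.65 = 80.52 mm; y_c = 304349.56/8529.65 = 35.68 mm.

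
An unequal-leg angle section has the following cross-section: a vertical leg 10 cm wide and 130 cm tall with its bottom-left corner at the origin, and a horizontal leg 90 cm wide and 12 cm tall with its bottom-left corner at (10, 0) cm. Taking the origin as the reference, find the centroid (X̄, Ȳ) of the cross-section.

X̄ = 27.69 cm, Ȳ = 38.23 cm

vertical leg: A = 10 × 130 = 1300.00, centroid at (5.00, 65.00).
horizontal leg: A = 90 × 12 = 1080.00, centroid at (55.00, 6.00).
ΣA = 2380.00 cm², ΣAX̄ = 65900.00 cm³, ΣAȲ = 90980.00 cm³.
X̄ = 65900.00/2380.00 = 27.69 cm; Ȳ = 90980.00/2380.00 = 38.23 cm.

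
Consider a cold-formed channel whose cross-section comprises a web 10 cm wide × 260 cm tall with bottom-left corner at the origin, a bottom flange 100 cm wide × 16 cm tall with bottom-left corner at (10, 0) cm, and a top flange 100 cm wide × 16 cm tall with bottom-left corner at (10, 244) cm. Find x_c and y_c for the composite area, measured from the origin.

x_c = 35.34 cm, y_c = 130.00 cm

web: A = 10 × 260 = 2600.00, centroid at (5.00, 130.00).
bottom flange: A = 100 × 16 = 1600.00, centroid at (60.00, 8.00).
top flange: A = 100 × 16 = 1600.00, centroid at (60.00, 252.00).
ΣA = 5800.00 cm²
ΣAx_c = (2600.00)(5.00) + (1600.00)(60.00) + (1600.00)(60.00) = 205000.00 cm³
ΣAy_c = (2600.00)(130.00) + (1600.00)(8.00) + (1600.00)(252.00) = 754000.00 cm³
x_c = 205000.00 / 5800.00 = 35.34 cm
y_c = 754000.00 / 5800.00 = 130.00 cm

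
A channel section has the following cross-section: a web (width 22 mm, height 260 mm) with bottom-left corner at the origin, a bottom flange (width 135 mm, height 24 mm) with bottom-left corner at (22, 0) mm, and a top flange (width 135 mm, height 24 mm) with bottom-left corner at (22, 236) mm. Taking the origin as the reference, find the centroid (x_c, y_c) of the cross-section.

web: A = 22 × 260 = 5720.00, centroid at (11.00, 130.00).
bottom flange: A = 135 × 24 = 3240.00, centroid at (89.50, 12.00).
top flange: A = 135 × 24 = 3240.00, centroid at (89.50, 248.00).
ΣA = 12200.00 mm²
ΣAx_c = (5720.00)(11.00) + (3240.00)(89.50) + (3240.00)(89.50) = 642880.00 mm³
ΣAy_c = (5720.00)(130.00) + (3240.00)(12.00) + (3240.00)(248.00) = 1586000.00 mm³
x_c = 642880.00 / 12200.00 = 52.70 mm
y_c = 1586000.00 / 12200.00 = 130.00 mm

x_c = 52.70 mm, y_c = 130.00 mm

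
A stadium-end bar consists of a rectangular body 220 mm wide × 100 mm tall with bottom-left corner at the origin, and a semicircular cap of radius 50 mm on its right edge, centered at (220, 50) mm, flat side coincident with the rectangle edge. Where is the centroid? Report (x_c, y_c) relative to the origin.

rectangular body: A = 220 × 100 = 22000.00, centroid at (110.00, 50.00).
semicircular end: A = ½π·50² = 3926.99, centroid at (241.22, 50.00).
ΣA = 25926.99 mm²
ΣAx_c = (22000.00)(110.00) + (3926.99)(241.22) = 3367271.31 mm³
ΣAy_c = (22000.00)(50.00) + (3926.99)(50.00) = 1296349.54 mm³
x_c = 3367271.31 / 25926.99 = 129.88 mm
y_c = 1296349.54 / 25926.99 = 50.00 mm

x_c = 129.88 mm, y_c = 50.00 mm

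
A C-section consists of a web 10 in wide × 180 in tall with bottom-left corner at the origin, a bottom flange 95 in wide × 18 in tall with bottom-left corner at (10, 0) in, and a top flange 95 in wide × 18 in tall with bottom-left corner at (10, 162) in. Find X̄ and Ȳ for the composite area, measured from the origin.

web: A = 10 × 180 = 1800.00, centroid at (5.00, 90.00).
bottom flange: A = 95 × 18 = 1710.00, centroid at (57.50, 9.00).
top flange: A = 95 × 18 = 1710.00, centroid at (57.50, 171.00).
ΣA = 5220.00 in², ΣAX̄ = 205650.00 in³, ΣAȲ = 469800.00 in³.
X̄ = 205650.00/5220.00 = 39.40 in; Ȳ = 469800.00/5220.00 = 90.00 in.

X̄ = 39.40 in, Ȳ = 90.00 in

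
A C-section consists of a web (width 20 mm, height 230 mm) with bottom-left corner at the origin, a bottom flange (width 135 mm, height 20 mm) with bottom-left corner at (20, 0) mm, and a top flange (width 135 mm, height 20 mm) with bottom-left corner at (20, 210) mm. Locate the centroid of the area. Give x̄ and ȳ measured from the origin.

x̄ = 51.85 mm, ȳ = 115.00 mm

Part | A | x̄ᵢ | ȳᵢ | A·x̄ᵢ | A·ȳᵢ
web | 4600.00 | 10.00 | 115.00 | 46000.00 | 529000.00
bottom flange | 2700.00 | 87.50 | 10.00 | 236250.00 | 27000.00
top flange | 2700.00 | 87.50 | 220.00 | 236250.00 | 594000.00
Σ | 10000.00 |  |  | 518500.00 | 1150000.00
x̄ = 518500.00 / 10000.00 = 51.85 mm
ȳ = 1150000.00 / 10000.00 = 115.00 mm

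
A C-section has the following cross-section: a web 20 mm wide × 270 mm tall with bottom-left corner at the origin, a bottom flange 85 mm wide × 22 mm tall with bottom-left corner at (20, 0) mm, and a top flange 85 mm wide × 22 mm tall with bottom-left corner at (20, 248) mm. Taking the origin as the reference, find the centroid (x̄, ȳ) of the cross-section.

x̄ = 31.48 mm, ȳ = 135.00 mm

Part | A | x̄ᵢ | ȳᵢ | A·x̄ᵢ | A·ȳᵢ
web | 5400.00 | 10.00 | 135.00 | 54000.00 | 729000.00
bottom flange | 1870.00 | 62.50 | 11.00 | 116875.00 | 20570.00
top flange | 1870.00 | 62.50 | 259.00 | 116875.00 | 484330.00
Σ | 9140.00 |  |  | 287750.00 | 1233900.00
x̄ = 287750.00 / 9140.00 = 31.48 mm
ȳ = 1233900.00 / 9140.00 = 135.00 mm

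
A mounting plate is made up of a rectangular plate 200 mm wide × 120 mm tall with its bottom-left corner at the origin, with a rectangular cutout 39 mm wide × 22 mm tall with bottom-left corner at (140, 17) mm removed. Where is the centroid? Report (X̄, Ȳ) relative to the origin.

Part | A | x̄ᵢ | ȳᵢ | A·x̄ᵢ | A·ȳᵢ
plate | 24000.00 | 100.00 | 60.00 | 2400000.00 | 1440000.00
hole | -858.00 | 159.50 | 28.00 | -136851.00 | -24024.00
Σ | 23142.00 |  |  | 2263149.00 | 1415976.00
X̄ = 2263149.00 / 23142.00 = 97.79 mm
Ȳ = 1415976.00 / 23142.00 = 61.19 mm

X̄ = 97.79 mm, Ȳ = 61.19 mm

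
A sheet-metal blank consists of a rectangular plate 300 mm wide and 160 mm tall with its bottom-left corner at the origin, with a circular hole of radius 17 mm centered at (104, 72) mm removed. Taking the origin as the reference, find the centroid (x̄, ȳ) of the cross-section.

x̄ = 150.89 mm, ȳ = 80.15 mm

plate: A = 300 × 160 = 48000.00, centroid at (150.00, 80.00).
hole: A = −π·17² = -907.92, centroid at (104.00, 72.00).
ΣA = 47092.08 mm², ΣAx̄ = 7105576.29 mm³, ΣAȳ = 3774629.74 mm³.
x̄ = 7105576.29/47092.08 = 150.89 mm; ȳ = 3774629.74/47092.08 = 80.15 mm.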